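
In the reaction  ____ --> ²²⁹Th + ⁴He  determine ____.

Conserve mass number: A = 229 + 4, so A = 233.
Conserve atomic number: Z = 90 + 2, so Z = 92.
Z = 92 is uranium, so the species is ²³³U.

U-233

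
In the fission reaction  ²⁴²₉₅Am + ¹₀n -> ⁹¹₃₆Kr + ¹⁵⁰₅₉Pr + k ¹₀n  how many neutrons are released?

Conserve mass number: 243 = 91 + 150 + k, so k = 243 − 241 = 2.
Check atomic number: 95 = 36 + 59 + 0 = 95. ✓

2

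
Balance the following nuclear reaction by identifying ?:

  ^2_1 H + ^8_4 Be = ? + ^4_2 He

Li-6

Conserve mass number: 2 + 8 = A + 4, so A = 6.
Conserve atomic number: 1 + 4 = Z + 2, so Z = 3.
Z = 3 is lithium, so the species is ^6_3 Li.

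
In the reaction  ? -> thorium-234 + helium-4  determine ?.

U-238

Conserve mass number: A = 234 + 4, so A = 238.
Conserve atomic number: Z = 90 + 2, so Z = 92.
Z = 92 is uranium, so the species is uranium-238.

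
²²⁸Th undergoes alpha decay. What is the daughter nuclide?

Ra-224

Alpha decay: mass number changes by -4, atomic number by -2.
A: 228 − 4 = 224; Z: 90 − 2 = 88.
Z = 88 is radium, so the daughter is ²²⁴Ra.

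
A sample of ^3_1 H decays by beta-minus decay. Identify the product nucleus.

He-3

Beta-minus decay: mass number changes by +0, atomic number by +1.
A: 3 = 3; Z: 1 + 1 = 2.
Z = 2 is helium, so the daughter is ^3_2 He.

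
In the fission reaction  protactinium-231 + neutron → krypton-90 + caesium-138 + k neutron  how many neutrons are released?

Conserve mass number: 232 = 90 + 138 + k, so k = 232 − 228 = 4.
Check atomic number: 91 = 36 + 55 + 0 = 91. ✓

4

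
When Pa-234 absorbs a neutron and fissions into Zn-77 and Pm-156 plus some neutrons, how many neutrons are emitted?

Conserve mass number: 235 = 77 + 156 + k, so k = 235 − 233 = 2.
Check atomic number: 91 = 30 + 61 + 0 = 91. ✓

2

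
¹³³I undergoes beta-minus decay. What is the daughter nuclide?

Xe-133

Beta-minus decay: mass number changes by +0, atomic number by +1.
A: 133 = 133; Z: 53 + 1 = 54.
Z = 54 is xenon, so the daughter is ¹³³Xe.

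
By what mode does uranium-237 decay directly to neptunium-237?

beta-minus decay

ΔA = 237 − 237 = 0; ΔZ = 93 − 92 = +1.
A is unchanged and Z rises by 1 — a neutron has become a proton (β⁻ decay).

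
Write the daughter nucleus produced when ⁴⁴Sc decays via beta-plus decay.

Ca-44

Beta-plus decay: mass number changes by +0, atomic number by -1.
A: 44 = 44; Z: 21 − 1 = 20.
Z = 20 is calcium, so the daughter is ⁴⁴Ca.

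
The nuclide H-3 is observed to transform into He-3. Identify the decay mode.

ΔA = 3 − 3 = 0; ΔZ = 2 − 1 = +1.
A is unchanged and Z rises by 1 — a neutron has become a proton (β⁻ decay).

beta-minus decay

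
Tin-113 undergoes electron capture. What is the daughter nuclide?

Electron capture: mass number changes by +0, atomic number by -1.
A: 113 = 113; Z: 50 − 1 = 49.
Z = 49 is indium, so the daughter is indium-113.

In-113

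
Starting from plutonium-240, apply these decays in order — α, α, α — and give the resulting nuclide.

Ra-228

Start: (A, Z) = (240, 94).
After α: (236, 92).
After α: (232, 90).
After α: (228, 88).
Z = 88 is radium.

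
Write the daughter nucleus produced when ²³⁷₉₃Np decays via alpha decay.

Alpha decay: mass number changes by -4, atomic number by -2.
A: 237 − 4 = 233; Z: 93 − 2 = 91.
Z = 91 is protactinium, so the daughter is ²³³₉₁Pa.

Pa-233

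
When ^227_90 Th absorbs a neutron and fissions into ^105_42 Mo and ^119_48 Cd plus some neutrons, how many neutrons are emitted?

Conserve mass number: 228 = 105 + 119 + k, so k = 228 − 224 = 4.
Check atomic number: 90 = 42 + 48 + 0 = 90. ✓

4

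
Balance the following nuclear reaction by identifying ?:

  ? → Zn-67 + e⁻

Conserve mass number: A = 67 + 0, so A = 67.
Conserve atomic number: Z = 30 − 1, so Z = 29.
Z = 29 is copper, so the species is Cu-67.

Cu-67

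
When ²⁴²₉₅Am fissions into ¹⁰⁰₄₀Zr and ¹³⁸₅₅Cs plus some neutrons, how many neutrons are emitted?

Conserve mass number: 242 = 100 + 138 + k, so k = 242 − 238 = 4.
Check atomic number: 95 = 40 + 55 + 0 = 95. ✓

4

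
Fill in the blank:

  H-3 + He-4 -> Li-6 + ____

neutron

Conserve mass number: 3 + 4 = 6 + A, so A = 1.
Conserve atomic number: 1 + 2 = 3 + Z, so Z = 0.
A = 1 and Z = 0 is n — a neutron.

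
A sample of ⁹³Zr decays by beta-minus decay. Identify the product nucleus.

Beta-minus decay: mass number changes by +0, atomic number by +1.
A: 93 = 93; Z: 40 + 1 = 41.
Z = 41 is niobium, so the daughter is ⁹³Nb.

Nb-93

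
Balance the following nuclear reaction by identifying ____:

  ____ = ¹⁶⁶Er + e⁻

Conserve mass number: A = 166 + 0, so A = 166.
Conserve atomic number: Z = 68 − 1, so Z = 67.
Z = 67 is holmium, so the species is ¹⁶⁶Ho.

Ho-166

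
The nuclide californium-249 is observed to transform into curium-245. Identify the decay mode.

ΔA = 245 − 249 = -4; ΔZ = 96 − 98 = -2.
A drops by 4 and Z drops by 2 — the signature of alpha emission.

alpha decay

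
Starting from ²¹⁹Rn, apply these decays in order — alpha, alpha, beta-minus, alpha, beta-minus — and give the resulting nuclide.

Start: (A, Z) = (219, 86).
After α: (215, 84).
After α: (211, 82).
After β⁻: (211, 83).
After α: (207, 81).
After β⁻: (207, 82).
Z = 82 is lead.

Pb-207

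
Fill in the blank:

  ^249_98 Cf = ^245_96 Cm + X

alpha particle

Conserve mass number: 249 = 245 + A, so A = 4.
Conserve atomic number: 98 = 96 + Z, so Z = 2.
A = 4 and Z = 2 is ^4_2 He — an alpha particle.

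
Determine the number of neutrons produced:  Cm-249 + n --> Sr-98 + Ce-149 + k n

Conserve mass number: 250 = 98 + 149 + k, so k = 250 − 247 = 3.
Check atomic number: 96 = 38 + 58 + 0 = 96. ✓

3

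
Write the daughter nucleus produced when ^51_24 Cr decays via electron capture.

Electron capture: mass number changes by +0, atomic number by -1.
A: 51 = 51; Z: 24 − 1 = 23.
Z = 23 is vanadium, so the daughter is ^51_23 V.

V-51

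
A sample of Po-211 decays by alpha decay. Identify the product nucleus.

Alpha decay: mass number changes by -4, atomic number by -2.
A: 211 − 4 = 207; Z: 84 − 2 = 82.
Z = 82 is lead, so the daughter is Pb-207.

Pb-207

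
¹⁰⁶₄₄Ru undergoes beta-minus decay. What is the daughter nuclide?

Beta-minus decay: mass number changes by +0, atomic number by +1.
A: 106 = 106; Z: 44 + 1 = 45.
Z = 45 is rhodium, so the daughter is ¹⁰⁶₄₅Rh.

Rh-106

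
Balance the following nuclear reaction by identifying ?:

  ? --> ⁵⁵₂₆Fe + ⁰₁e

Conserve mass number: A = 55 + 0, so A = 55.
Conserve atomic number: Z = 26 + 1, so Z = 27.
Z = 27 is cobalt, so the species is ⁵⁵₂₇Co.

Co-55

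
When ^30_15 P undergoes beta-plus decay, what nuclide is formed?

Beta-plus decay: mass number changes by +0, atomic number by -1.
A: 30 = 30; Z: 15 − 1 = 14.
Z = 14 is silicon, so the daughter is ^30_14 Si.

Si-30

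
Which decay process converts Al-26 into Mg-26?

beta-plus decay or electron capture

ΔA = 26 − 26 = 0; ΔZ = 12 − 13 = -1.
A is unchanged and Z drops by 1 — a proton has become a neutron (β⁺ emission or electron capture).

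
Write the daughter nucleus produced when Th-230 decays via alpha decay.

Ra-226

Alpha decay: mass number changes by -4, atomic number by -2.
A: 230 − 4 = 226; Z: 90 − 2 = 88.
Z = 88 is radium, so the daughter is Ra-226.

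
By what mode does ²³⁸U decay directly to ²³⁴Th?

alpha decay

ΔA = 234 − 238 = -4; ΔZ = 90 − 92 = -2.
A drops by 4 and Z drops by 2 — the signature of alpha emission.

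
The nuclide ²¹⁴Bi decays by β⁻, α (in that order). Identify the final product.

Start: (A, Z) = (214, 83).
After β⁻: (214, 84).
After α: (210, 82).
Z = 82 is lead.

Pb-210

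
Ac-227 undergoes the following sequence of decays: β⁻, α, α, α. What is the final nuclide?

Start: (A, Z) = (227, 89).
After β⁻: (227, 90).
After α: (223, 88).
After α: (219, 86).
After α: (215, 84).
Z = 84 is polonium.

Po-215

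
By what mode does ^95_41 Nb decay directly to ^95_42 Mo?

beta-minus decay

ΔA = 95 − 95 = 0; ΔZ = 42 − 41 = +1.
A is unchanged and Z rises by 1 — a neutron has become a proton (β⁻ decay).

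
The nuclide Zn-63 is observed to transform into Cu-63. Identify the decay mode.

beta-plus decay or electron capture

ΔA = 63 − 63 = 0; ΔZ = 29 − 30 = -1.
A is unchanged and Z drops by 1 — a proton has become a neutron (β⁺ emission or electron capture).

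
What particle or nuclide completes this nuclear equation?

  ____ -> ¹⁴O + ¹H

Conserve mass number: A = 14 + 1, so A = 15.
Conserve atomic number: Z = 8 + 1, so Z = 9.
Z = 9 is fluorine, so the species is ¹⁵F.

F-15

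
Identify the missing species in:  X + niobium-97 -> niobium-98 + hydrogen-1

deuteron

Conserve mass number: A + 97 = 98 + 1, so A = 2.
Conserve atomic number: Z + 41 = 41 + 1, so Z = 1.
A = 2 and Z = 1 is hydrogen-2 — a deuteron.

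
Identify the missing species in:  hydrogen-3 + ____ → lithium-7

Conserve mass number: 3 + A = 7, so A = 4.
Conserve atomic number: 1 + Z = 3, so Z = 2.
A = 4 and Z = 2 is helium-4 — an alpha particle.

alpha particle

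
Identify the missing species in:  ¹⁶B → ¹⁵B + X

Conserve mass number: 16 = 15 + A, so A = 1.
Conserve atomic number: 5 = 5 + Z, so Z = 0.
A = 1 and Z = 0 is ¹n — a neutron.

neutron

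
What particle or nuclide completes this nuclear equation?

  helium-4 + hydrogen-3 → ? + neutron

Li-6

Conserve mass number: 4 + 3 = A + 1, so A = 6.
Conserve atomic number: 2 + 1 = Z + 0, so Z = 3.
Z = 3 is lithium, so the species is lithium-6.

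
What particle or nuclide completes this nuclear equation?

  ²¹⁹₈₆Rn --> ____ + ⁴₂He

Po-215

Conserve mass number: 219 = A + 4, so A = 215.
Conserve atomic number: 86 = Z + 2, so Z = 84.
Z = 84 is polonium, so the species is ²¹⁵₈₄Po.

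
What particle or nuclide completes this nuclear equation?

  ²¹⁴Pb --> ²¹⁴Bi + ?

Conserve mass number: 214 = 214 + A, so A = 0.
Conserve atomic number: 82 = 83 + Z, so Z = -1.
A = 0 and Z = -1 is e⁻ — a beta-minus particle.

beta-minus particle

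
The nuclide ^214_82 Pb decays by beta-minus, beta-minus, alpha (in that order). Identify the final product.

Pb-210

Start: (A, Z) = (214, 82).
After β⁻: (214, 83).
After β⁻: (214, 84).
After α: (210, 82).
Z = 82 is lead.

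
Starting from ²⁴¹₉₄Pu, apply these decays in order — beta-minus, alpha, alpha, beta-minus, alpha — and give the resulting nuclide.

Start: (A, Z) = (241, 94).
After β⁻: (241, 95).
After α: (237, 93).
After α: (233, 91).
After β⁻: (233, 92).
After α: (229, 90).
Z = 90 is thorium.

Th-229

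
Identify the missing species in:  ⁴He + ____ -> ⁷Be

Conserve mass number: 4 + A = 7, so A = 3.
Conserve atomic number: 2 + Z = 4, so Z = 2.
Z = 2 is helium, so the species is ³He.

He-3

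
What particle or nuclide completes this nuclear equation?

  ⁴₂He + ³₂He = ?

Conserve mass number: 4 + 3 = A, so A = 7.
Conserve atomic number: 2 + 2 = Z, so Z = 4.
Z = 4 is beryllium, so the species is ⁷₄Be.

Be-7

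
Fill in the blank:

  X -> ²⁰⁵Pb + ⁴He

Conserve mass number: A = 205 + 4, so A = 209.
Conserve atomic number: Z = 82 + 2, so Z = 84.
Z = 84 is polonium, so the species is ²⁰⁹Po.

Po-209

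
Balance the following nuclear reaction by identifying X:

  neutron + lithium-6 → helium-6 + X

Conserve mass number: 1 + 6 = 6 + A, so A = 1.
Conserve atomic number: 0 + 3 = 2 + Z, so Z = 1.
A = 1 and Z = 1 is hydrogen-1 — a proton.

proton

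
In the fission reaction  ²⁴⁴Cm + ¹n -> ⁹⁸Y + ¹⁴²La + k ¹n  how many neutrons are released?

Conserve mass number: 245 = 98 + 142 + k, so k = 245 − 240 = 5.
Check atomic number: 96 = 39 + 57 + 0 = 96. ✓

5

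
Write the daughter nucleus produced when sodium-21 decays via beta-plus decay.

Beta-plus decay: mass number changes by +0, atomic number by -1.
A: 21 = 21; Z: 11 − 1 = 10.
Z = 10 is neon, so the daughter is neon-21.

Ne-21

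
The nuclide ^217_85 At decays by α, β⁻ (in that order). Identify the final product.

Po-213

Start: (A, Z) = (217, 85).
After α: (213, 83).
After β⁻: (213, 84).
Z = 84 is polonium.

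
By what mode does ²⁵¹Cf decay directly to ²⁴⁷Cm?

ΔA = 247 − 251 = -4; ΔZ = 96 − 98 = -2.
A drops by 4 and Z drops by 2 — the signature of alpha emission.

alpha decay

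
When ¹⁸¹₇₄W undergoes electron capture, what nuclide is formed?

Electron capture: mass number changes by +0, atomic number by -1.
A: 181 = 181; Z: 74 − 1 = 73.
Z = 73 is tantalum, so the daughter is ¹⁸¹₇₃Ta.

Ta-181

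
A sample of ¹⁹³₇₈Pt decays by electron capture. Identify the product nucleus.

Electron capture: mass number changes by +0, atomic number by -1.
A: 193 = 193; Z: 78 − 1 = 77.
Z = 77 is iridium, so the daughter is ¹⁹³₇₇Ir.

Ir-193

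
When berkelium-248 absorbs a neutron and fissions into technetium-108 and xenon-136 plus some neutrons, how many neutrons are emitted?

Conserve mass number: 249 = 108 + 136 + k, so k = 249 − 244 = 5.
Check atomic number: 97 = 43 + 54 + 0 = 97. ✓

5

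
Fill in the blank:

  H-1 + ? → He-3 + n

triton

Conserve mass number: 1 + A = 3 + 1, so A = 3.
Conserve atomic number: 1 + Z = 2 + 0, so Z = 1.
A = 3 and Z = 1 is H-3 — a triton.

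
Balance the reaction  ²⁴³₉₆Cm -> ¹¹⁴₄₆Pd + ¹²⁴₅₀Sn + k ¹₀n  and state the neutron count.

5

Conserve mass number: 243 = 114 + 124 + k, so k = 243 − 238 = 5.
Check atomic number: 96 = 46 + 50 + 0 = 96. ✓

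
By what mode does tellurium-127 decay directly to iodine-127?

beta-minus decay

ΔA = 127 − 127 = 0; ΔZ = 53 − 52 = +1.
A is unchanged and Z rises by 1 — a neutron has become a proton (β⁻ decay).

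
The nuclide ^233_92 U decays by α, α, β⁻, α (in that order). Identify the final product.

Start: (A, Z) = (233, 92).
After α: (229, 90).
After α: (225, 88).
After β⁻: (225, 89).
After α: (221, 87).
Z = 87 is francium.

Fr-221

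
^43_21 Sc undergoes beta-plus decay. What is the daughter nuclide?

Ca-43

Beta-plus decay: mass number changes by +0, atomic number by -1.
A: 43 = 43; Z: 21 − 1 = 20.
Z = 20 is calcium, so the daughter is ^43_20 Ca.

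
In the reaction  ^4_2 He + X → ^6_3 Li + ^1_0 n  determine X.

Conserve mass number: 4 + A = 6 + 1, so A = 3.
Conserve atomic number: 2 + Z = 3 + 0, so Z = 1.
A = 3 and Z = 1 is ^3_1 H — a triton.

triton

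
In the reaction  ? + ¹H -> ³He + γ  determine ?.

deuteron

Conserve mass number: A + 1 = 3 + 0, so A = 2.
Conserve atomic number: Z + 1 = 2 + 0, so Z = 1.
A = 2 and Z = 1 is ²H — a deuteron.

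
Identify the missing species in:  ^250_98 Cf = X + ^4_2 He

Conserve mass number: 250 = A + 4, so A = 246.
Conserve atomic number: 98 = Z + 2, so Z = 96.
Z = 96 is curium, so the species is ^246_96 Cm.

Cm-246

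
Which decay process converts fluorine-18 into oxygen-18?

beta-plus decay or electron capture

ΔA = 18 − 18 = 0; ΔZ = 8 − 9 = -1.
A is unchanged and Z drops by 1 — a proton has become a neutron (β⁺ emission or electron capture).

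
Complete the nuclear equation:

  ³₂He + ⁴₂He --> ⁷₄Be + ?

gamma ray

Conserve mass number: 3 + 4 = 7 + A, so A = 0.
Conserve atomic number: 2 + 2 = 4 + Z, so Z = 0.
A = 0 and Z = 0 is ⁰₀γ — a gamma ray.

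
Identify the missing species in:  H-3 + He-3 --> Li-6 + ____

Conserve mass number: 3 + 3 = 6 + A, so A = 0.
Conserve atomic number: 1 + 2 = 3 + Z, so Z = 0.
A = 0 and Z = 0 is γ — a gamma ray.

gamma ray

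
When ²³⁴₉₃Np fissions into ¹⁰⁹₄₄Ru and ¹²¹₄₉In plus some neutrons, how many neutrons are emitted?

Conserve mass number: 234 = 109 + 121 + k, so k = 234 − 230 = 4.
Check atomic number: 93 = 44 + 49 + 0 = 93. ✓

4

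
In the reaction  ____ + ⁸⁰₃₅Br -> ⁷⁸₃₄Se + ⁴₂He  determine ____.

deuteron

Conserve mass number: A + 80 = 78 + 4, so A = 2.
Conserve atomic number: Z + 35 = 34 + 2, so Z = 1.
A = 2 and Z = 1 is ²₁H — a deuteron.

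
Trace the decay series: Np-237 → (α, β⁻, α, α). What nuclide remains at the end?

Start: (A, Z) = (237, 93).
After α: (233, 91).
After β⁻: (233, 92).
After α: (229, 90).
After α: (225, 88).
Z = 88 is radium.

Ra-225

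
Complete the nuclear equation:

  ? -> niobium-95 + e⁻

Zr-95

Conserve mass number: A = 95 + 0, so A = 95.
Conserve atomic number: Z = 41 − 1, so Z = 40.
Z = 40 is zirconium, so the species is zirconium-95.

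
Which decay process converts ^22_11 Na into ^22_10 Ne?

beta-plus decay or electron capture

ΔA = 22 − 22 = 0; ΔZ = 10 − 11 = -1.
A is unchanged and Z drops by 1 — a proton has become a neutron (β⁺ emission or electron capture).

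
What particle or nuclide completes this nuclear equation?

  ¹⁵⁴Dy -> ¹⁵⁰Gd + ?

Conserve mass number: 154 = 150 + A, so A = 4.
Conserve atomic number: 66 = 64 + Z, so Z = 2.
A = 4 and Z = 2 is ⁴He — an alpha particle.

alpha particle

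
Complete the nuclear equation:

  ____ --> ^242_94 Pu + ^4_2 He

Cm-246

Conserve mass number: A = 242 + 4, so A = 246.
Conserve atomic number: Z = 94 + 2, so Z = 96.
Z = 96 is curium, so the species is ^246_96 Cm.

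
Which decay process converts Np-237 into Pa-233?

ΔA = 233 − 237 = -4; ΔZ = 91 − 93 = -2.
A drops by 4 and Z drops by 2 — the signature of alpha emission.

alpha decay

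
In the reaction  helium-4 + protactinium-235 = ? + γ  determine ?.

Np-239

Conserve mass number: 4 + 235 = A + 0, so A = 239.
Conserve atomic number: 2 + 91 = Z + 0, so Z = 93.
Z = 93 is neptunium, so the species is neptunium-239.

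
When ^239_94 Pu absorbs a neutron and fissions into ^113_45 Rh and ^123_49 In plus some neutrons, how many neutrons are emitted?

4

Conserve mass number: 240 = 113 + 123 + k, so k = 240 − 236 = 4.
Check atomic number: 94 = 45 + 49 + 0 = 94. ✓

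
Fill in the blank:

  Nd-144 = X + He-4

Ce-140

Conserve mass number: 144 = A + 4, so A = 140.
Conserve atomic number: 60 = Z + 2, so Z = 58.
Z = 58 is cerium, so the species is Ce-140.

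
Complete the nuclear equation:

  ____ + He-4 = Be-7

Conserve mass number: A + 4 = 7, so A = 3.
Conserve atomic number: Z + 2 = 4, so Z = 2.
Z = 2 is helium, so the species is He-3.

He-3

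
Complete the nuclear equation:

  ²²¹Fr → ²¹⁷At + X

Conserve mass number: 221 = 217 + A, so A = 4.
Conserve atomic number: 87 = 85 + Z, so Z = 2.
A = 4 and Z = 2 is ⁴He — an alpha particle.

alpha particle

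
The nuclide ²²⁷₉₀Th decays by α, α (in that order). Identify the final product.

Rn-219

Start: (A, Z) = (227, 90).
After α: (223, 88).
After α: (219, 86).
Z = 86 is radon.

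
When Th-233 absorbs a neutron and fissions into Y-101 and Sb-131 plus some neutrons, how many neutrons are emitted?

Conserve mass number: 234 = 101 + 131 + k, so k = 234 − 232 = 2.
Check atomic number: 90 = 39 + 51 + 0 = 90. ✓

2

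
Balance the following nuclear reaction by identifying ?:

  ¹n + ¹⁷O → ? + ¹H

N-17

Conserve mass number: 1 + 17 = A + 1, so A = 17.
Conserve atomic number: 0 + 8 = Z + 1, so Z = 7.
Z = 7 is nitrogen, so the species is ¹⁷N.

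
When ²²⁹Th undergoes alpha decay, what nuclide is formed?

Ra-225

Alpha decay: mass number changes by -4, atomic number by -2.
A: 229 − 4 = 225; Z: 90 − 2 = 88.
Z = 88 is radium, so the daughter is ²²⁵Ra.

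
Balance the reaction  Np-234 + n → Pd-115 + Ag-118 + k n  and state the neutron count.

Conserve mass number: 235 = 115 + 118 + k, so k = 235 − 233 = 2.
Check atomic number: 93 = 46 + 47 + 0 = 93. ✓

2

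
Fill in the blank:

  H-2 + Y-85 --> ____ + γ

Conserve mass number: 2 + 85 = A + 0, so A = 87.
Conserve atomic number: 1 + 39 = Z + 0, so Z = 40.
Z = 40 is zirconium, so the species is Zr-87.

Zr-87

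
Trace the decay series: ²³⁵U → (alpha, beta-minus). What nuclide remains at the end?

Pa-231

Start: (A, Z) = (235, 92).
After α: (231, 90).
After β⁻: (231, 91).
Z = 91 is protactinium.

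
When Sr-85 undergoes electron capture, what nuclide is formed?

Electron capture: mass number changes by +0, atomic number by -1.
A: 85 = 85; Z: 38 − 1 = 37.
Z = 37 is rubidium, so the daughter is Rb-85.

Rb-85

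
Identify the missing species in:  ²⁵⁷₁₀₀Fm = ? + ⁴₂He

Conserve mass number: 257 = A + 4, so A = 253.
Conserve atomic number: 100 = Z + 2, so Z = 98.
Z = 98 is californium, so the species is ²⁵³₉₈Cf.

Cf-253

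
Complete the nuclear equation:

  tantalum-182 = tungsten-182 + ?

beta-minus particle

Conserve mass number: 182 = 182 + A, so A = 0.
Conserve atomic number: 73 = 74 + Z, so Z = -1.
A = 0 and Z = -1 is e⁻ — a beta-minus particle.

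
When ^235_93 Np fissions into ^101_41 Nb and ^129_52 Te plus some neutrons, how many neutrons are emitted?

Conserve mass number: 235 = 101 + 129 + k, so k = 235 − 230 = 5.
Check atomic number: 93 = 41 + 52 + 0 = 93. ✓

5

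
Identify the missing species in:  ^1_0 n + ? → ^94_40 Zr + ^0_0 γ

Conserve mass number: 1 + A = 94 + 0, so A = 93.
Conserve atomic number: 0 + Z = 40 + 0, so Z = 40.
Z = 40 is zirconium, so the species is ^93_40 Zr.

Zr-93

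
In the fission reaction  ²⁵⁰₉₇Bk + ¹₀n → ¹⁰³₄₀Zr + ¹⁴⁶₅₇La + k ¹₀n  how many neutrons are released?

Conserve mass number: 251 = 103 + 146 + k, so k = 251 − 249 = 2.
Check atomic number: 97 = 40 + 57 + 0 = 97. ✓

2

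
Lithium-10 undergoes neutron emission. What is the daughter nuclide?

Li-9

Neutron emission: mass number changes by -1, atomic number by +0.
A: 10 − 1 = 9; Z: 3 = 3.
Z = 3 is lithium, so the daughter is lithium-9.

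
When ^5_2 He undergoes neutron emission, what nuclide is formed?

He-4

Neutron emission: mass number changes by -1, atomic number by +0.
A: 5 − 1 = 4; Z: 2 = 2.
Z = 2 is helium, so the daughter is ^4_2 He.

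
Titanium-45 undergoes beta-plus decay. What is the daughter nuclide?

Sc-45

Beta-plus decay: mass number changes by +0, atomic number by -1.
A: 45 = 45; Z: 22 − 1 = 21.
Z = 21 is scandium, so the daughter is scandium-45.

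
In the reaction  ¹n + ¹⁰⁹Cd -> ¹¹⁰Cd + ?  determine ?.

Conserve mass number: 1 + 109 = 110 + A, so A = 0.
Conserve atomic number: 0 + 48 = 48 + Z, so Z = 0.
A = 0 and Z = 0 is γ — a gamma ray.

gamma ray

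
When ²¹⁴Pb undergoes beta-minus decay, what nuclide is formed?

Beta-minus decay: mass number changes by +0, atomic number by +1.
A: 214 = 214; Z: 82 + 1 = 83.
Z = 83 is bismuth, so the daughter is ²¹⁴Bi.

Bi-214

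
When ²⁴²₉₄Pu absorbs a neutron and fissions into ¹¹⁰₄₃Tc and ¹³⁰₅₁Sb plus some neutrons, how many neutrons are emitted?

Conserve mass number: 243 = 110 + 130 + k, so k = 243 − 240 = 3.
Check atomic number: 94 = 43 + 51 + 0 = 94. ✓

3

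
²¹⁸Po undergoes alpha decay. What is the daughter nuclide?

Alpha decay: mass number changes by -4, atomic number by -2.
A: 218 − 4 = 214; Z: 84 − 2 = 82.
Z = 82 is lead, so the daughter is ²¹⁴Pb.

Pb-214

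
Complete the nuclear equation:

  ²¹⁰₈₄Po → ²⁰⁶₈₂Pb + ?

Conserve mass number: 210 = 206 + A, so A = 4.
Conserve atomic number: 84 = 82 + Z, so Z = 2.
A = 4 and Z = 2 is ⁴₂He — an alpha particle.

alpha particle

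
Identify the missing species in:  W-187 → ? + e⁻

Re-187

Conserve mass number: 187 = A + 0, so A = 187.
Conserve atomic number: 74 = Z − 1, so Z = 75.
Z = 75 is rhenium, so the species is Re-187.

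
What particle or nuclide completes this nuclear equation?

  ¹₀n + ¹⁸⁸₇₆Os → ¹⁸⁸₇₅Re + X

Conserve mass number: 1 + 188 = 188 + A, so A = 1.
Conserve atomic number: 0 + 76 = 75 + Z, so Z = 1.
A = 1 and Z = 1 is ¹₁H — a proton.

proton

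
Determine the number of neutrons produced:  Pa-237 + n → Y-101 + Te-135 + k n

2

Conserve mass number: 238 = 101 + 135 + k, so k = 238 − 236 = 2.
Check atomic number: 91 = 39 + 52 + 0 = 91. ✓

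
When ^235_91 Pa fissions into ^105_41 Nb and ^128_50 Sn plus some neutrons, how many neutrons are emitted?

2

Conserve mass number: 235 = 105 + 128 + k, so k = 235 − 233 = 2.
Check atomic number: 91 = 41 + 50 + 0 = 91. ✓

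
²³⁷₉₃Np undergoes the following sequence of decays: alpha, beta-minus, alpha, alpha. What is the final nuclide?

Ra-225

Start: (A, Z) = (237, 93).
After α: (233, 91).
After β⁻: (233, 92).
After α: (229, 90).
After α: (225, 88).
Z = 88 is radium.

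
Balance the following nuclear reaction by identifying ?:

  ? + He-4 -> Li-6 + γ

deuteron

Conserve mass number: A + 4 = 6 + 0, so A = 2.
Conserve atomic number: Z + 2 = 3 + 0, so Z = 1.
A = 2 and Z = 1 is H-2 — a deuteron.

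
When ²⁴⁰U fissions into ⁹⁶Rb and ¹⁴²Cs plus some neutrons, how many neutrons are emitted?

Conserve mass number: 240 = 96 + 142 + k, so k = 240 − 238 = 2.
Check atomic number: 92 = 37 + 55 + 0 = 92. ✓

2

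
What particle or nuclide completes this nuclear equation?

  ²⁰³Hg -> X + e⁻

Conserve mass number: 203 = A + 0, so A = 203.
Conserve atomic number: 80 = Z − 1, so Z = 81.
Z = 81 is thallium, so the species is ²⁰³Tl.

Tl-203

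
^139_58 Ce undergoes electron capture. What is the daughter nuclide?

Electron capture: mass number changes by +0, atomic number by -1.
A: 139 = 139; Z: 58 − 1 = 57.
Z = 57 is lanthanum, so the daughter is ^139_57 La.

La-139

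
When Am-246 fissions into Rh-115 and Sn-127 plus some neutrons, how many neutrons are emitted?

4

Conserve mass number: 246 = 115 + 127 + k, so k = 246 − 242 = 4.
Check atomic number: 95 = 45 + 50 + 0 = 95. ✓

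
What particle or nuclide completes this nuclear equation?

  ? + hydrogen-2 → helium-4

deuteron

Conserve mass number: A + 2 = 4, so A = 2.
Conserve atomic number: Z + 1 = 2, so Z = 1.
A = 2 and Z = 1 is hydrogen-2 — a deuteron.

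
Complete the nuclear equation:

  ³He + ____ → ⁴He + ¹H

Conserve mass number: 3 + A = 4 + 1, so A = 2.
Conserve atomic number: 2 + Z = 2 + 1, so Z = 1.
A = 2 and Z = 1 is ²H — a deuteron.

deuteron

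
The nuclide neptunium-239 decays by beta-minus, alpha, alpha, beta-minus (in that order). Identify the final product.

Start: (A, Z) = (239, 93).
After β⁻: (239, 94).
After α: (235, 92).
After α: (231, 90).
After β⁻: (231, 91).
Z = 91 is protactinium.

Pa-231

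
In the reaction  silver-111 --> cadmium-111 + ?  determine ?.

Conserve mass number: 111 = 111 + A, so A = 0.
Conserve atomic number: 47 = 48 + Z, so Z = -1.
A = 0 and Z = -1 is e⁻ — a beta-minus particle.

beta-minus particle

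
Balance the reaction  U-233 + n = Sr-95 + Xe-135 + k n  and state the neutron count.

Conserve mass number: 234 = 95 + 135 + k, so k = 234 − 230 = 4.
Check atomic number: 92 = 38 + 54 + 0 = 92. ✓

4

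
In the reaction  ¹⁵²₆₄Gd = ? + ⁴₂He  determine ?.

Sm-148

Conserve mass number: 152 = A + 4, so A = 148.
Conserve atomic number: 64 = Z + 2, so Z = 62.
Z = 62 is samarium, so the species is ¹⁴⁸₆₂Sm.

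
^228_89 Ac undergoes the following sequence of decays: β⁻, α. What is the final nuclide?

Ra-224

Start: (A, Z) = (228, 89).
After β⁻: (228, 90).
After α: (224, 88).
Z = 88 is radium.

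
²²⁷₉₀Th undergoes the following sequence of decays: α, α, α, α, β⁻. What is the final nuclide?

Start: (A, Z) = (227, 90).
After α: (223, 88).
After α: (219, 86).
After α: (215, 84).
After α: (211, 82).
After β⁻: (211, 83).
Z = 83 is bismuth.

Bi-211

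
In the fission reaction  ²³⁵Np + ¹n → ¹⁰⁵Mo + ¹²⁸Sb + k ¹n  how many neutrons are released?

3

Conserve mass number: 236 = 105 + 128 + k, so k = 236 − 233 = 3.
Check atomic number: 93 = 42 + 51 + 0 = 93. ✓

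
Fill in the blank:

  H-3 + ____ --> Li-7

Conserve mass number: 3 + A = 7, so A = 4.
Conserve atomic number: 1 + Z = 3, so Z = 2.
A = 4 and Z = 2 is He-4 — an alpha particle.

alpha particle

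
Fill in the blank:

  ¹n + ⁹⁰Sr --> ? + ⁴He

Conserve mass number: 1 + 90 = A + 4, so A = 87.
Conserve atomic number: 0 + 38 = Z + 2, so Z = 36.
Z = 36 is krypton, so the species is ⁸⁷Kr.

Kr-87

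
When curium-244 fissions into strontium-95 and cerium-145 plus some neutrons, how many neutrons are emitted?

4

Conserve mass number: 244 = 95 + 145 + k, so k = 244 − 240 = 4.
Check atomic number: 96 = 38 + 58 + 0 = 96. ✓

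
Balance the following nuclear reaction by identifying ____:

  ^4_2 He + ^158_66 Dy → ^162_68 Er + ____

Conserve mass number: 4 + 158 = 162 + A, so A = 0.
Conserve atomic number: 2 + 66 = 68 + Z, so Z = 0.
A = 0 and Z = 0 is ^0_0 γ — a gamma ray.

gamma ray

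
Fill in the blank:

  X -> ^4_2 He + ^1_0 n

He-5

Conserve mass number: A = 4 + 1, so A = 5.
Conserve atomic number: Z = 2 + 0, so Z = 2.
Z = 2 is helium, so the species is ^5_2 He.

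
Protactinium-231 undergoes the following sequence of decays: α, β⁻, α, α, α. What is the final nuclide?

Start: (A, Z) = (231, 91).
After α: (227, 89).
After β⁻: (227, 90).
After α: (223, 88).
After α: (219, 86).
After α: (215, 84).
Z = 84 is polonium.

Po-215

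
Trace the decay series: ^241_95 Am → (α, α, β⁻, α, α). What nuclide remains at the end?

Ra-225

Start: (A, Z) = (241, 95).
After α: (237, 93).
After α: (233, 91).
After β⁻: (233, 92).
After α: (229, 90).
After α: (225, 88).
Z = 88 is radium.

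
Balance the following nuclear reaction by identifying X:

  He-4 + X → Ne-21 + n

O-18

Conserve mass number: 4 + A = 21 + 1, so A = 18.
Conserve atomic number: 2 + Z = 10 + 0, so Z = 8.
Z = 8 is oxygen, so the species is O-18.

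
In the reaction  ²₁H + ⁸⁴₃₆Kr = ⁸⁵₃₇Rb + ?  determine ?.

neutron

Conserve mass number: 2 + 84 = 85 + A, so A = 1.
Conserve atomic number: 1 + 36 = 37 + Z, so Z = 0.
A = 1 and Z = 0 is ¹₀n — a neutron.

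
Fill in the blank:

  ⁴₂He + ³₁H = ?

Conserve mass number: 4 + 3 = A, so A = 7.
Conserve atomic number: 2 + 1 = Z, so Z = 3.
Z = 3 is lithium, so the species is ⁷₃Li.

Li-7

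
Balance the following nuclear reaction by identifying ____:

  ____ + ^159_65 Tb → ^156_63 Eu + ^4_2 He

neutron

Conserve mass number: A + 159 = 156 + 4, so A = 1.
Conserve atomic number: Z + 65 = 63 + 2, so Z = 0.
A = 1 and Z = 0 is ^1_0 n — a neutron.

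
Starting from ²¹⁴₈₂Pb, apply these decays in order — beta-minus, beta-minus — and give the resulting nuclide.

Po-214

Start: (A, Z) = (214, 82).
After β⁻: (214, 83).
After β⁻: (214, 84).
Z = 84 is polonium.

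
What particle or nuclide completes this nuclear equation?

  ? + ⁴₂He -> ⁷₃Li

triton

Conserve mass number: A + 4 = 7, so A = 3.
Conserve atomic number: Z + 2 = 3, so Z = 1.
A = 3 and Z = 1 is ³₁H — a triton.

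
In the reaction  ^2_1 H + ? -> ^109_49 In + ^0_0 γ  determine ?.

Cd-107

Conserve mass number: 2 + A = 109 + 0, so A = 107.
Conserve atomic number: 1 + Z = 49 + 0, so Z = 48.
Z = 48 is cadmium, so the species is ^107_48 Cd.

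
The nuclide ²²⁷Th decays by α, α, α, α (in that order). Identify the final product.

Pb-211

Start: (A, Z) = (227, 90).
After α: (223, 88).
After α: (219, 86).
After α: (215, 84).
After α: (211, 82).
Z = 82 is lead.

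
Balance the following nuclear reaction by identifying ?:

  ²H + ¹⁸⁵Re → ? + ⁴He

W-183

Conserve mass number: 2 + 185 = A + 4, so A = 183.
Conserve atomic number: 1 + 75 = Z + 2, so Z = 74.
Z = 74 is tungsten, so the species is ¹⁸³W.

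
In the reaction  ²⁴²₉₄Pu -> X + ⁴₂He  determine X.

Conserve mass number: 242 = A + 4, so A = 238.
Conserve atomic number: 94 = Z + 2, so Z = 92.
Z = 92 is uranium, so the species is ²³⁸₉₂U.

U-238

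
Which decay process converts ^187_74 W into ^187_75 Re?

ΔA = 187 − 187 = 0; ΔZ = 75 − 74 = +1.
A is unchanged and Z rises by 1 — a neutron has become a proton (β⁻ decay).

beta-minus decay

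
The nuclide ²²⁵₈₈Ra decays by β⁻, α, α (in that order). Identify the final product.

At-217

Start: (A, Z) = (225, 88).
After β⁻: (225, 89).
After α: (221, 87).
After α: (217, 85).
Z = 85 is astatine.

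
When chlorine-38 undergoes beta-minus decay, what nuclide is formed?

Ar-38

Beta-minus decay: mass number changes by +0, atomic number by +1.
A: 38 = 38; Z: 17 + 1 = 18.
Z = 18 is argon, so the daughter is argon-38.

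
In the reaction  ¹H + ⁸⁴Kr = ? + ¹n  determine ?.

Conserve mass number: 1 + 84 = A + 1, so A = 84.
Conserve atomic number: 1 + 36 = Z + 0, so Z = 37.
Z = 37 is rubidium, so the species is ⁸⁴Rb.

Rb-84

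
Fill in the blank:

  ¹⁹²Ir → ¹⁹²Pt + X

beta-minus particle

Conserve mass number: 192 = 192 + A, so A = 0.
Conserve atomic number: 77 = 78 + Z, so Z = -1.
A = 0 and Z = -1 is e⁻ — a beta-minus particle.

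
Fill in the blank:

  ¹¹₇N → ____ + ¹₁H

C-10

Conserve mass number: 11 = A + 1, so A = 10.
Conserve atomic number: 7 = Z + 1, so Z = 6.
Z = 6 is carbon, so the species is ¹⁰₆C.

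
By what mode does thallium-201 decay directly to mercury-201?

beta-plus decay or electron capture

ΔA = 201 − 201 = 0; ΔZ = 80 − 81 = -1.
A is unchanged and Z drops by 1 — a proton has become a neutron (β⁺ emission or electron capture).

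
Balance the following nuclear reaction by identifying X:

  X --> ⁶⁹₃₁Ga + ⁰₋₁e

Zn-69

Conserve mass number: A = 69 + 0, so A = 69.
Conserve atomic number: Z = 31 − 1, so Z = 30.
Z = 30 is zinc, so the species is ⁶⁹₃₀Zn.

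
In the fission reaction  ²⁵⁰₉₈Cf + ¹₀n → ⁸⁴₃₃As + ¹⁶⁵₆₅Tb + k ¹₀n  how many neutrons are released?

Conserve mass number: 251 = 84 + 165 + k, so k = 251 − 249 = 2.
Check atomic number: 98 = 33 + 65 + 0 = 98. ✓

2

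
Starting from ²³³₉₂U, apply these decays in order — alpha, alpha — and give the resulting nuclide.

Start: (A, Z) = (233, 92).
After α: (229, 90).
After α: (225, 88).
Z = 88 is radium.

Ra-225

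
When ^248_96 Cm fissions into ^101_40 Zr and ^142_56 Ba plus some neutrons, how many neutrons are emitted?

5

Conserve mass number: 248 = 101 + 142 + k, so k = 248 − 243 = 5.
Check atomic number: 96 = 40 + 56 + 0 = 96. ✓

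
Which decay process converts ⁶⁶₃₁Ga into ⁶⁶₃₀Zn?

ΔA = 66 − 66 = 0; ΔZ = 30 − 31 = -1.
A is unchanged and Z drops by 1 — a proton has become a neutron (β⁺ emission or electron capture).

beta-plus decay or electron capture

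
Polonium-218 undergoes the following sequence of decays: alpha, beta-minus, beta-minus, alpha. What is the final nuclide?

Start: (A, Z) = (218, 84).
After α: (214, 82).
After β⁻: (214, 83).
After β⁻: (214, 84).
After α: (210, 82).
Z = 82 is lead.

Pb-210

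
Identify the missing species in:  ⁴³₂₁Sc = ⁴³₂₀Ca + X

Conserve mass number: 43 = 43 + A, so A = 0.
Conserve atomic number: 21 = 20 + Z, so Z = 1.
A = 0 and Z = 1 is ⁰₁e — a positron.

positron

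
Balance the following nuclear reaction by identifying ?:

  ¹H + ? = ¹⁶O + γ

N-15

Conserve mass number: 1 + A = 16 + 0, so A = 15.
Conserve atomic number: 1 + Z = 8 + 0, so Z = 7.
Z = 7 is nitrogen, so the species is ¹⁵N.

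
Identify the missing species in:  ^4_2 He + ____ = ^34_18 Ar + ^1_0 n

S-31

Conserve mass number: 4 + A = 34 + 1, so A = 31.
Conserve atomic number: 2 + Z = 18 + 0, so Z = 16.
Z = 16 is sulfur, so the species is ^31_16 S.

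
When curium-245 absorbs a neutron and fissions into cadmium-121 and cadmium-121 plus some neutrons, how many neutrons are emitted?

Conserve mass number: 246 = 121 + 121 + k, so k = 246 − 242 = 4.
Check atomic number: 96 = 48 + 48 + 0 = 96. ✓

4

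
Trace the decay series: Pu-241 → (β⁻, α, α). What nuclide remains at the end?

Start: (A, Z) = (241, 94).
After β⁻: (241, 95).
After α: (237, 93).
After α: (233, 91).
Z = 91 is protactinium.

Pa-233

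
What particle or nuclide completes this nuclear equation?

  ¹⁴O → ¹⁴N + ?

Conserve mass number: 14 = 14 + A, so A = 0.
Conserve atomic number: 8 = 7 + Z, so Z = 1.
A = 0 and Z = 1 is e⁺ — a positron.

positron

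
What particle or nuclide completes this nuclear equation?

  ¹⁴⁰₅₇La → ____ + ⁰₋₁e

Ce-140

Conserve mass number: 140 = A + 0, so A = 140.
Conserve atomic number: 57 = Z − 1, so Z = 58.
Z = 58 is cerium, so the species is ¹⁴⁰₅₈Ce.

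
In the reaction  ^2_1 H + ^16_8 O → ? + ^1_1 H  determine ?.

Conserve mass number: 2 + 16 = A + 1, so A = 17.
Conserve atomic number: 1 + 8 = Z + 1, so Z = 8.
Z = 8 is oxygen, so the species is ^17_8 O.

O-17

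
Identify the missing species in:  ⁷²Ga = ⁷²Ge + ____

Conserve mass number: 72 = 72 + A, so A = 0.
Conserve atomic number: 31 = 32 + Z, so Z = -1.
A = 0 and Z = -1 is e⁻ — a beta-minus particle.

beta-minus particle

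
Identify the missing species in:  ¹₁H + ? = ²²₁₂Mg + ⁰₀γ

Na-21

Conserve mass number: 1 + A = 22 + 0, so A = 21.
Conserve atomic number: 1 + Z = 12 + 0, so Z = 11.
Z = 11 is sodium, so the species is ²¹₁₁Na.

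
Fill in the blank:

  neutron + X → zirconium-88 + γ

Conserve mass number: 1 + A = 88 + 0, so A = 87.
Conserve atomic number: 0 + Z = 40 + 0, so Z = 40.
Z = 40 is zirconium, so the species is zirconium-87.

Zr-87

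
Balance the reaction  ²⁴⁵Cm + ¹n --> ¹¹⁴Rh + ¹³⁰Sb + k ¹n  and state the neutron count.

Conserve mass number: 246 = 114 + 130 + k, so k = 246 − 244 = 2.
Check atomic number: 96 = 45 + 51 + 0 = 96. ✓

2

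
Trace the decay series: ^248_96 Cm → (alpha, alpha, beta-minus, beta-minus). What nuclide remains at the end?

Pu-240

Start: (A, Z) = (248, 96).
After α: (244, 94).
After α: (240, 92).
After β⁻: (240, 93).
After β⁻: (240, 94).
Z = 94 is plutonium.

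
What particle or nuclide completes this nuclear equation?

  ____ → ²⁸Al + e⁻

Conserve mass number: A = 28 + 0, so A = 28.
Conserve atomic number: Z = 13 − 1, so Z = 12.
Z = 12 is magnesium, so the species is ²⁸Mg.

Mg-28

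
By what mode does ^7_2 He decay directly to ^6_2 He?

neutron emission

ΔA = 6 − 7 = -1; ΔZ = 2 − 2 = +0.
A drops by 1 with Z unchanged — a neutron was emitted.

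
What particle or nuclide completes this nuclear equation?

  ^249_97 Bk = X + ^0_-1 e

Conserve mass number: 249 = A + 0, so A = 249.
Conserve atomic number: 97 = Z − 1, so Z = 98.
Z = 98 is californium, so the species is ^249_98 Cf.

Cf-249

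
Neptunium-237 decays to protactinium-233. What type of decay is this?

ΔA = 233 − 237 = -4; ΔZ = 91 − 93 = -2.
A drops by 4 and Z drops by 2 — the signature of alpha emission.

alpha decay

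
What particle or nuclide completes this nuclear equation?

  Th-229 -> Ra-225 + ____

Conserve mass number: 229 = 225 + A, so A = 4.
Conserve atomic number: 90 = 88 + Z, so Z = 2.
A = 4 and Z = 2 is He-4 — an alpha particle.

alpha particle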